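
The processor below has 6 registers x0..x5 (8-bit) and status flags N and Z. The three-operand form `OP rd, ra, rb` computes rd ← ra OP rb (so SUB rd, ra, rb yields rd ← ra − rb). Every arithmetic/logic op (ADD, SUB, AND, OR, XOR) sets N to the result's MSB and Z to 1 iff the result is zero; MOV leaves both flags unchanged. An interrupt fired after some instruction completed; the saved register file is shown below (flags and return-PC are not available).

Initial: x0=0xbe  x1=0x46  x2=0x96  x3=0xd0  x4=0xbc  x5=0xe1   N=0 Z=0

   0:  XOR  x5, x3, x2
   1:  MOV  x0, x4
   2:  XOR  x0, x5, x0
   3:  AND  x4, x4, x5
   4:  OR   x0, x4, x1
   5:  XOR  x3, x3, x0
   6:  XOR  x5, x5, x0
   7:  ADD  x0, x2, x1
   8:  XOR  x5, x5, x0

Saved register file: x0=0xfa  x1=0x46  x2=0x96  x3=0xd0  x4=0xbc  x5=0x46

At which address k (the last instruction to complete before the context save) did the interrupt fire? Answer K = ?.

K = 2

after  0: x0=0xbe x1=0x46 x2=0x96 x3=0xd0 x4=0xbc x5=0x46  N=0 Z=0
after  1: x0=0xbc x1=0x46 x2=0x96 x3=0xd0 x4=0xbc x5=0x46  N=0 Z=0
after  2: x0=0xfa x1=0x46 x2=0x96 x3=0xd0 x4=0xbc x5=0x46  N=1 Z=0
-- IRQ taken; context saved, return-PC = 3 --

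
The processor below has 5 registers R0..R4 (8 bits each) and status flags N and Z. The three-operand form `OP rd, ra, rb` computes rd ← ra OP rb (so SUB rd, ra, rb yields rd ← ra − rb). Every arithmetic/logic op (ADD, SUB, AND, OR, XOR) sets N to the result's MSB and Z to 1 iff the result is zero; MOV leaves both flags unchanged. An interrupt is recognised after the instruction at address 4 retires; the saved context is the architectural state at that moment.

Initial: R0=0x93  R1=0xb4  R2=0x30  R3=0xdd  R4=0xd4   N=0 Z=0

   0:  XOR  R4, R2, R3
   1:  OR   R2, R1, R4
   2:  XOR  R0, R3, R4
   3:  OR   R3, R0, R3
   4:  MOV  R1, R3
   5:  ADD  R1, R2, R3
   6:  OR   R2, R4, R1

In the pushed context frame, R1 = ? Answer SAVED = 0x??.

after  0: R0=0x93 R1=0xb4 R2=0x30 R3=0xdd R4=0xed  N=1 Z=0
after  1: R0=0x93 R1=0xb4 R2=0xfd R3=0xdd R4=0xed  N=1 Z=0
after  2: R0=0x30 R1=0xb4 R2=0xfd R3=0xdd R4=0xed  N=0 Z=0
after  3: R0=0x30 R1=0xb4 R2=0xfd R3=0xfd R4=0xed  N=1 Z=0
after  4: R0=0x30 R1=0xfd R2=0xfd R3=0xfd R4=0xed  N=1 Z=0
-- IRQ taken; context saved, return-PC = 5 --

SAVED = 0xfd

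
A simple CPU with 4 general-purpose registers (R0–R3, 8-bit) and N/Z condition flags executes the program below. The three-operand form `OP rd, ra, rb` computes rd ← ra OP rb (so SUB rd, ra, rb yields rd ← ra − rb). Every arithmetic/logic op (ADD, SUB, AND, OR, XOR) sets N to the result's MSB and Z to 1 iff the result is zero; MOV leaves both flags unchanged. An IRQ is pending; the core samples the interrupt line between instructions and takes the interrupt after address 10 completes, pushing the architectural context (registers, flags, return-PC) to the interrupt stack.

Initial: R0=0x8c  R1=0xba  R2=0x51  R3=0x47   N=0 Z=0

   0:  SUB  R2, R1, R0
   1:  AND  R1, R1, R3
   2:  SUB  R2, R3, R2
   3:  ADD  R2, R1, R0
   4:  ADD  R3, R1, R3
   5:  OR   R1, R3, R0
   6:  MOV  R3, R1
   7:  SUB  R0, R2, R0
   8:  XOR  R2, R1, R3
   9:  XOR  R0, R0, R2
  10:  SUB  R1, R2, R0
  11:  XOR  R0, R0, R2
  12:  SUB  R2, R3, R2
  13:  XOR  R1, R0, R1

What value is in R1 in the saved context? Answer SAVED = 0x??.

after  0: R0=0x8c R1=0xba R2=0x2e R3=0x47  N=0 Z=0
after  1: R0=0x8c R1=0x02 R2=0x2e R3=0x47  N=0 Z=0
after  2: R0=0x8c R1=0x02 R2=0x19 R3=0x47  N=0 Z=0
after  3: R0=0x8c R1=0x02 R2=0x8e R3=0x47  N=1 Z=0
after  4: R0=0x8c R1=0x02 R2=0x8e R3=0x49  N=0 Z=0
after  5: R0=0x8c R1=0xcd R2=0x8e R3=0x49  N=1 Z=0
after  6: R0=0x8c R1=0xcd R2=0x8e R3=0xcd  N=1 Z=0
after  7: R0=0x02 R1=0xcd R2=0x8e R3=0xcd  N=0 Z=0
after  8: R0=0x02 R1=0xcd R2=0x00 R3=0xcd  N=0 Z=1
after  9: R0=0x02 R1=0xcd R2=0x00 R3=0xcd  N=0 Z=0
after 10: R0=0x02 R1=0xfe R2=0x00 R3=0xcd  N=1 Z=0
-- IRQ taken; context saved, return-PC = 11 --

SAVED = 0xfe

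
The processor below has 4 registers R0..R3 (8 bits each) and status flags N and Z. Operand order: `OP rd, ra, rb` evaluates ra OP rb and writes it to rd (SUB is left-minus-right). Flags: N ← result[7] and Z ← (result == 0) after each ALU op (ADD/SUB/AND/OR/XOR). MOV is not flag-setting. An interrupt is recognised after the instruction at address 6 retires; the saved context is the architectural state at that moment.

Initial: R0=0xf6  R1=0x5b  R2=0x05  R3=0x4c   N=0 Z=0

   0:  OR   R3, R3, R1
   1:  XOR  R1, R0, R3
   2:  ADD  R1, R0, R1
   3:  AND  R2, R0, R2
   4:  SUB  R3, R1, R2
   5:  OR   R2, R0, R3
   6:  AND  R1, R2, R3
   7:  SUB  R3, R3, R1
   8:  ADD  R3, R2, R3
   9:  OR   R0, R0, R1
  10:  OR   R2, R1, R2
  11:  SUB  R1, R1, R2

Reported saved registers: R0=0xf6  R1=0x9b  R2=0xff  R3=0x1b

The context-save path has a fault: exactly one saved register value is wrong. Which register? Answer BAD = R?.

BAD = R3

after  0: R0=0xf6 R1=0x5b R2=0x05 R3=0x5f  N=0 Z=0
after  1: R0=0xf6 R1=0xa9 R2=0x05 R3=0x5f  N=1 Z=0
after  2: R0=0xf6 R1=0x9f R2=0x05 R3=0x5f  N=1 Z=0
after  3: R0=0xf6 R1=0x9f R2=0x04 R3=0x5f  N=0 Z=0
after  4: R0=0xf6 R1=0x9f R2=0x04 R3=0x9b  N=1 Z=0
after  5: R0=0xf6 R1=0x9f R2=0xff R3=0x9b  N=1 Z=0
after  6: R0=0xf6 R1=0x9b R2=0xff R3=0x9b  N=1 Z=0
-- IRQ taken; context saved, return-PC = 7 --
mismatch: R3: reported 0x1b vs actual 0x9b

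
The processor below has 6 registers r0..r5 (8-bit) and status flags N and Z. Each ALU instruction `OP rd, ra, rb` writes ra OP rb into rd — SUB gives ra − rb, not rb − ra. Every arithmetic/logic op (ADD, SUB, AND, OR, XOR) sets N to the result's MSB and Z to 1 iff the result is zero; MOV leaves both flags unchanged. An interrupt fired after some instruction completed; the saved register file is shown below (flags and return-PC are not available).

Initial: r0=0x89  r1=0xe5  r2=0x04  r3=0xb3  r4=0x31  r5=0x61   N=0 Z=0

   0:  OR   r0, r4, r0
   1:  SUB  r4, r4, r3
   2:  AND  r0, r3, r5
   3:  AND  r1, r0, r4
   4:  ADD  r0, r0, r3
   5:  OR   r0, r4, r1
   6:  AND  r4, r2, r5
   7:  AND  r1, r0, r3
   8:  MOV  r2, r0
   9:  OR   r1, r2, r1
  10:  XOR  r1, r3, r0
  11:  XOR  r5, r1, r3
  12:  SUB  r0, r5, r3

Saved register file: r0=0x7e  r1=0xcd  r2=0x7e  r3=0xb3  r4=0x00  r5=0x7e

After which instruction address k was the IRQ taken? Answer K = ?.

K = 11

after  0: r0=0xb9 r1=0xe5 r2=0x04 r3=0xb3 r4=0x31 r5=0x61  N=1 Z=0
after  1: r0=0xb9 r1=0xe5 r2=0x04 r3=0xb3 r4=0x7e r5=0x61  N=0 Z=0
after  2: r0=0x21 r1=0xe5 r2=0x04 r3=0xb3 r4=0x7e r5=0x61  N=0 Z=0
after  3: r0=0x21 r1=0x20 r2=0x04 r3=0xb3 r4=0x7e r5=0x61  N=0 Z=0
after  4: r0=0xd4 r1=0x20 r2=0x04 r3=0xb3 r4=0x7e r5=0x61  N=1 Z=0
after  5: r0=0x7e r1=0x20 r2=0x04 r3=0xb3 r4=0x7e r5=0x61  N=0 Z=0
after  6: r0=0x7e r1=0x20 r2=0x04 r3=0xb3 r4=0x00 r5=0x61  N=0 Z=1
after  7: r0=0x7e r1=0x32 r2=0x04 r3=0xb3 r4=0x00 r5=0x61  N=0 Z=0
after  8: r0=0x7e r1=0x32 r2=0x7e r3=0xb3 r4=0x00 r5=0x61  N=0 Z=0
after  9: r0=0x7e r1=0x7e r2=0x7e r3=0xb3 r4=0x00 r5=0x61  N=0 Z=0
after 10: r0=0x7e r1=0xcd r2=0x7e r3=0xb3 r4=0x00 r5=0x61  N=1 Z=0
after 11: r0=0x7e r1=0xcd r2=0x7e r3=0xb3 r4=0x00 r5=0x7e  N=0 Z=0
-- IRQ taken; context saved, return-PC = 12 --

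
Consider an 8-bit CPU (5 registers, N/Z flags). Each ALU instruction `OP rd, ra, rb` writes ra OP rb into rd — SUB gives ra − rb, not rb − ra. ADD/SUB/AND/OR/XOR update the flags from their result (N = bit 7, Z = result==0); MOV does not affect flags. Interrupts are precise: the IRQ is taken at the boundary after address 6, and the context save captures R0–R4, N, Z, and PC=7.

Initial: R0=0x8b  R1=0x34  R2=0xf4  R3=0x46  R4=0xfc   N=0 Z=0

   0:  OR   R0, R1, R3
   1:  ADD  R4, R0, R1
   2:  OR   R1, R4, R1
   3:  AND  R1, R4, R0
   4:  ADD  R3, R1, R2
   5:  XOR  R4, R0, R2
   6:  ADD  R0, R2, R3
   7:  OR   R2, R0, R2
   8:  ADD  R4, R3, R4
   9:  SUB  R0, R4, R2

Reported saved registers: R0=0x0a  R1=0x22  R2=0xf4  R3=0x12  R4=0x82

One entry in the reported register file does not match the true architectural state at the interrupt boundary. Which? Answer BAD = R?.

BAD = R3

after  0: R0=0x76 R1=0x34 R2=0xf4 R3=0x46 R4=0xfc  N=0 Z=0
after  1: R0=0x76 R1=0x34 R2=0xf4 R3=0x46 R4=0xaa  N=1 Z=0
after  2: R0=0x76 R1=0xbe R2=0xf4 R3=0x46 R4=0xaa  N=1 Z=0
after  3: R0=0x76 R1=0x22 R2=0xf4 R3=0x46 R4=0xaa  N=0 Z=0
after  4: R0=0x76 R1=0x22 R2=0xf4 R3=0x16 R4=0xaa  N=0 Z=0
after  5: R0=0x76 R1=0x22 R2=0xf4 R3=0x16 R4=0x82  N=1 Z=0
after  6: R0=0x0a R1=0x22 R2=0xf4 R3=0x16 R4=0x82  N=0 Z=0
-- IRQ taken; context saved, return-PC = 7 --
mismatch: R3: reported 0x12 vs actual 0x16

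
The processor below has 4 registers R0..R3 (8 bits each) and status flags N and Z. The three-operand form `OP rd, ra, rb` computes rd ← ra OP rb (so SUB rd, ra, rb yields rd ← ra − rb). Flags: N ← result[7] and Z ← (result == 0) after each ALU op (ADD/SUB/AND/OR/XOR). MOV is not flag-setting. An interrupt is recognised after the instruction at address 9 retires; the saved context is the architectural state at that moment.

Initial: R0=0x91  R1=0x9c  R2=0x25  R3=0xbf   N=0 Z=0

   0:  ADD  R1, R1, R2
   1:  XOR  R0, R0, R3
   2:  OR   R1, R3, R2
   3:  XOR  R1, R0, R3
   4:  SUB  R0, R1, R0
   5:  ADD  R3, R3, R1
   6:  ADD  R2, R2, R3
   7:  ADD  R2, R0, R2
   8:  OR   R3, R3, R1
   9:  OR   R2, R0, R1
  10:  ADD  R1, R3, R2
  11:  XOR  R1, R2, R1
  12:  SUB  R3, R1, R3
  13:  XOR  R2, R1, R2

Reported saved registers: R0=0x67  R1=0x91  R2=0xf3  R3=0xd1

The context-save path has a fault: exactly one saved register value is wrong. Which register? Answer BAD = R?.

after  0: R0=0x91 R1=0xc1 R2=0x25 R3=0xbf  N=1 Z=0
after  1: R0=0x2e R1=0xc1 R2=0x25 R3=0xbf  N=0 Z=0
after  2: R0=0x2e R1=0xbf R2=0x25 R3=0xbf  N=1 Z=0
after  3: R0=0x2e R1=0x91 R2=0x25 R3=0xbf  N=1 Z=0
after  4: R0=0x63 R1=0x91 R2=0x25 R3=0xbf  N=0 Z=0
after  5: R0=0x63 R1=0x91 R2=0x25 R3=0x50  N=0 Z=0
after  6: R0=0x63 R1=0x91 R2=0x75 R3=0x50  N=0 Z=0
after  7: R0=0x63 R1=0x91 R2=0xd8 R3=0x50  N=1 Z=0
after  8: R0=0x63 R1=0x91 R2=0xd8 R3=0xd1  N=1 Z=0
after  9: R0=0x63 R1=0x91 R2=0xf3 R3=0xd1  N=1 Z=0
-- IRQ taken; context saved, return-PC = 10 --
mismatch: R0: reported 0x67 vs actual 0x63

BAD = R0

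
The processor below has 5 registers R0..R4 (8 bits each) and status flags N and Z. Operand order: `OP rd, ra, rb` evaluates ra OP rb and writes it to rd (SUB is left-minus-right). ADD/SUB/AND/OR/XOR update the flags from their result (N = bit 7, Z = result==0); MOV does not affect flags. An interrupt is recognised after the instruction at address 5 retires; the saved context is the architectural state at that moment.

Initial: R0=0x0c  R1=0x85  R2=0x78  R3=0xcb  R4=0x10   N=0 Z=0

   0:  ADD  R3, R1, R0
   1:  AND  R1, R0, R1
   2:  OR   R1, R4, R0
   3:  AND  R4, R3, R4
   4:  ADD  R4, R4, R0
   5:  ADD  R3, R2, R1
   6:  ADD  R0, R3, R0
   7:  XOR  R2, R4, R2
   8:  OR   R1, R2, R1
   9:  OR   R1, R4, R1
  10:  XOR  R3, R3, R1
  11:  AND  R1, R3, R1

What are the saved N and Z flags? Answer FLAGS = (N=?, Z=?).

after  0: R0=0x0c R1=0x85 R2=0x78 R3=0x91 R4=0x10  N=1 Z=0
after  1: R0=0x0c R1=0x04 R2=0x78 R3=0x91 R4=0x10  N=0 Z=0
after  2: R0=0x0c R1=0x1c R2=0x78 R3=0x91 R4=0x10  N=0 Z=0
after  3: R0=0x0c R1=0x1c R2=0x78 R3=0x91 R4=0x10  N=0 Z=0
after  4: R0=0x0c R1=0x1c R2=0x78 R3=0x91 R4=0x1c  N=0 Z=0
after  5: R0=0x0c R1=0x1c R2=0x78 R3=0x94 R4=0x1c  N=1 Z=0
-- IRQ taken; context saved, return-PC = 6 --

FLAGS = (N=1, Z=0)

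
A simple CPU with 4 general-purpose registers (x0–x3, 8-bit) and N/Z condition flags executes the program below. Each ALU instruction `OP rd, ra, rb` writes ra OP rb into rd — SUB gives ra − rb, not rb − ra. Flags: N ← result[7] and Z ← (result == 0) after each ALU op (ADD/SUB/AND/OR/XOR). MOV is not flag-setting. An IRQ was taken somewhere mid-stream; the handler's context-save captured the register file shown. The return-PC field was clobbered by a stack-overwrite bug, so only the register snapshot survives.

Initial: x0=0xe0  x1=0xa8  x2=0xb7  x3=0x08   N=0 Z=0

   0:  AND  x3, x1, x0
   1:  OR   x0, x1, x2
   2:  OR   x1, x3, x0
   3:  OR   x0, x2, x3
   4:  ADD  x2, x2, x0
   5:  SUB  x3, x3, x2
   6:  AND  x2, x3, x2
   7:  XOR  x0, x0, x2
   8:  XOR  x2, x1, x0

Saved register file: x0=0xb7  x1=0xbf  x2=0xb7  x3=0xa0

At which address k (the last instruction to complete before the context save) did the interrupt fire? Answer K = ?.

after  0: x0=0xe0 x1=0xa8 x2=0xb7 x3=0xa0  N=1 Z=0
after  1: x0=0xbf x1=0xa8 x2=0xb7 x3=0xa0  N=1 Z=0
after  2: x0=0xbf x1=0xbf x2=0xb7 x3=0xa0  N=1 Z=0
after  3: x0=0xb7 x1=0xbf x2=0xb7 x3=0xa0  N=1 Z=0
-- IRQ taken; context saved, return-PC = 4 --

K = 3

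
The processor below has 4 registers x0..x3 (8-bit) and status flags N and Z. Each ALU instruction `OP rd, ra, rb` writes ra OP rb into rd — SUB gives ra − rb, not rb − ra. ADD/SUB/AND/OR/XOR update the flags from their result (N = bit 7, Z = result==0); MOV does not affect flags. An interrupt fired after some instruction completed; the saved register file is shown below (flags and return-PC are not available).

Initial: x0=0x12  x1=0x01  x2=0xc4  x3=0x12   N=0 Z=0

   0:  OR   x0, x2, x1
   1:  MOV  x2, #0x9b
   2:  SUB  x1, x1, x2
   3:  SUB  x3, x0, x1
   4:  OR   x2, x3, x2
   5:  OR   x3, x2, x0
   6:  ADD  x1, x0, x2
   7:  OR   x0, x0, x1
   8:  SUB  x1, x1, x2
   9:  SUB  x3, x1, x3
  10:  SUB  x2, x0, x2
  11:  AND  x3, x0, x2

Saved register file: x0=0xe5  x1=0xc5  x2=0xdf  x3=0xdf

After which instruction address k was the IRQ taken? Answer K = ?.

K = 8

after  0: x0=0xc5 x1=0x01 x2=0xc4 x3=0x12  N=1 Z=0
after  1: x0=0xc5 x1=0x01 x2=0x9b x3=0x12  N=1 Z=0
after  2: x0=0xc5 x1=0x66 x2=0x9b x3=0x12  N=0 Z=0
after  3: x0=0xc5 x1=0x66 x2=0x9b x3=0x5f  N=0 Z=0
after  4: x0=0xc5 x1=0x66 x2=0xdf x3=0x5f  N=1 Z=0
after  5: x0=0xc5 x1=0x66 x2=0xdf x3=0xdf  N=1 Z=0
after  6: x0=0xc5 x1=0xa4 x2=0xdf x3=0xdf  N=1 Z=0
after  7: x0=0xe5 x1=0xa4 x2=0xdf x3=0xdf  N=1 Z=0
after  8: x0=0xe5 x1=0xc5 x2=0xdf x3=0xdf  N=1 Z=0
-- IRQ taken; context saved, return-PC = 9 --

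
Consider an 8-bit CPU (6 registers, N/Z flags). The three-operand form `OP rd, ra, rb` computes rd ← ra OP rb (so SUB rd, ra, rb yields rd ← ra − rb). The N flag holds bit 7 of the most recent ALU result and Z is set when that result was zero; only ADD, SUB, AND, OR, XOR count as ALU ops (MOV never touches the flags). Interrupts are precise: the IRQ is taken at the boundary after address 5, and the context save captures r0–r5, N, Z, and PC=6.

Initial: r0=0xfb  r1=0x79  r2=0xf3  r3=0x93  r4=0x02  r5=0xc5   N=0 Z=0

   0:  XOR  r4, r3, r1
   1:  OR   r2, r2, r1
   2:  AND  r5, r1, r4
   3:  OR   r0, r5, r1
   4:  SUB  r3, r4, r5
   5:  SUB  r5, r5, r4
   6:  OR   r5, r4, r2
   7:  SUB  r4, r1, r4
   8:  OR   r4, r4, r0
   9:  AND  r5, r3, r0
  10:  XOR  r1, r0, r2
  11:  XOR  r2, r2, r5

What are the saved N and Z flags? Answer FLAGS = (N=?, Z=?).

after  0: r0=0xfb r1=0x79 r2=0xf3 r3=0x93 r4=0xea r5=0xc5  N=1 Z=0
after  1: r0=0xfb r1=0x79 r2=0xfb r3=0x93 r4=0xea r5=0xc5  N=1 Z=0
after  2: r0=0xfb r1=0x79 r2=0xfb r3=0x93 r4=0xea r5=0x68  N=0 Z=0
after  3: r0=0x79 r1=0x79 r2=0xfb r3=0x93 r4=0xea r5=0x68  N=0 Z=0
after  4: r0=0x79 r1=0x79 r2=0xfb r3=0x82 r4=0xea r5=0x68  N=1 Z=0
after  5: r0=0x79 r1=0x79 r2=0xfb r3=0x82 r4=0xea r5=0x7e  N=0 Z=0
-- IRQ taken; context saved, return-PC = 6 --

FLAGS = (N=0, Z=0)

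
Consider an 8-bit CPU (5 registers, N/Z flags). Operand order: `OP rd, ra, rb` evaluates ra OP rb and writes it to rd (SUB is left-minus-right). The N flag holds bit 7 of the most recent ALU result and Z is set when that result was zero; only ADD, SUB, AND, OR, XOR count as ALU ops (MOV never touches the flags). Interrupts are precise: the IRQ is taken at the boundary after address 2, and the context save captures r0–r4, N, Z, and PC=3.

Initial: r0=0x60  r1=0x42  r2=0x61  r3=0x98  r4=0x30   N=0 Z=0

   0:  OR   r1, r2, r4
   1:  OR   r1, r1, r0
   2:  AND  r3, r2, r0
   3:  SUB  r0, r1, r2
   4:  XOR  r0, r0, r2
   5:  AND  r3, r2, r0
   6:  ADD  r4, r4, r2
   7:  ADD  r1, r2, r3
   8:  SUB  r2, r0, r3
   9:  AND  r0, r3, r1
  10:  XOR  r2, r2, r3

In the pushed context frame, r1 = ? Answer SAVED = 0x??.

after  0: r0=0x60 r1=0x71 r2=0x61 r3=0x98 r4=0x30  N=0 Z=0
after  1: r0=0x60 r1=0x71 r2=0x61 r3=0x98 r4=0x30  N=0 Z=0
after  2: r0=0x60 r1=0x71 r2=0x61 r3=0x60 r4=0x30  N=0 Z=0
-- IRQ taken; context saved, return-PC = 3 --

SAVED = 0x71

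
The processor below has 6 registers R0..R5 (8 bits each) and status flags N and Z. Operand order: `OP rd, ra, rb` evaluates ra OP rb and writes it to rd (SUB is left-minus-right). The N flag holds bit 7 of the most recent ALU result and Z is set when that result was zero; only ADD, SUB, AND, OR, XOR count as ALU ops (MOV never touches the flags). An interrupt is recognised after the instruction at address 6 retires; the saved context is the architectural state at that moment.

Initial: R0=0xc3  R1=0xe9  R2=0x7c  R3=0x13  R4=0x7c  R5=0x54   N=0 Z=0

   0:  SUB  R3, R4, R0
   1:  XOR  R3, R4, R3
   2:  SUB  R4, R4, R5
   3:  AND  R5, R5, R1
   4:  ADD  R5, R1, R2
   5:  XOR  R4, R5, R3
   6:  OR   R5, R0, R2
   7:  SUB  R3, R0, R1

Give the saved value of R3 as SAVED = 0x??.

after  0: R0=0xc3 R1=0xe9 R2=0x7c R3=0xb9 R4=0x7c R5=0x54  N=1 Z=0
after  1: R0=0xc3 R1=0xe9 R2=0x7c R3=0xc5 R4=0x7c R5=0x54  N=1 Z=0
after  2: R0=0xc3 R1=0xe9 R2=0x7c R3=0xc5 R4=0x28 R5=0x54  N=0 Z=0
after  3: R0=0xc3 R1=0xe9 R2=0x7c R3=0xc5 R4=0x28 R5=0x40  N=0 Z=0
after  4: R0=0xc3 R1=0xe9 R2=0x7c R3=0xc5 R4=0x28 R5=0x65  N=0 Z=0
after  5: R0=0xc3 R1=0xe9 R2=0x7c R3=0xc5 R4=0xa0 R5=0x65  N=1 Z=0
after  6: R0=0xc3 R1=0xe9 R2=0x7c R3=0xc5 R4=0xa0 R5=0xff  N=1 Z=0
-- IRQ taken; context saved, return-PC = 7 --

SAVED = 0xc5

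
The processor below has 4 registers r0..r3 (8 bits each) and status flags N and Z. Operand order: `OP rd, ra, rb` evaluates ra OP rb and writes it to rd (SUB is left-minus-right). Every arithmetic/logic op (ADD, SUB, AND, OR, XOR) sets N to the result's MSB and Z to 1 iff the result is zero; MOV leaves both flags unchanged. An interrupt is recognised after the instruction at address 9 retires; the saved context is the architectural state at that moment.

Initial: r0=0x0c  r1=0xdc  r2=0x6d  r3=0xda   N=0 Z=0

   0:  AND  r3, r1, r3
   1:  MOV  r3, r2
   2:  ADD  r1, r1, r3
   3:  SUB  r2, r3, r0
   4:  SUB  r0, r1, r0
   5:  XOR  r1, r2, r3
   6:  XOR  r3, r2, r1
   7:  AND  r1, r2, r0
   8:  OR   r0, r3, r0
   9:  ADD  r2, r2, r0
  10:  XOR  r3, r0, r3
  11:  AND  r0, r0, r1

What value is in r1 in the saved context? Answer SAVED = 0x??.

after  0: r0=0x0c r1=0xdc r2=0x6d r3=0xd8  N=1 Z=0
after  1: r0=0x0c r1=0xdc r2=0x6d r3=0x6d  N=1 Z=0
after  2: r0=0x0c r1=0x49 r2=0x6d r3=0x6d  N=0 Z=0
after  3: r0=0x0c r1=0x49 r2=0x61 r3=0x6d  N=0 Z=0
after  4: r0=0x3d r1=0x49 r2=0x61 r3=0x6d  N=0 Z=0
after  5: r0=0x3d r1=0x0c r2=0x61 r3=0x6d  N=0 Z=0
after  6: r0=0x3d r1=0x0c r2=0x61 r3=0x6d  N=0 Z=0
after  7: r0=0x3d r1=0x21 r2=0x61 r3=0x6d  N=0 Z=0
after  8: r0=0x7d r1=0x21 r2=0x61 r3=0x6d  N=0 Z=0
after  9: r0=0x7d r1=0x21 r2=0xde r3=0x6d  N=1 Z=0
-- IRQ taken; context saved, return-PC = 10 --

SAVED = 0x21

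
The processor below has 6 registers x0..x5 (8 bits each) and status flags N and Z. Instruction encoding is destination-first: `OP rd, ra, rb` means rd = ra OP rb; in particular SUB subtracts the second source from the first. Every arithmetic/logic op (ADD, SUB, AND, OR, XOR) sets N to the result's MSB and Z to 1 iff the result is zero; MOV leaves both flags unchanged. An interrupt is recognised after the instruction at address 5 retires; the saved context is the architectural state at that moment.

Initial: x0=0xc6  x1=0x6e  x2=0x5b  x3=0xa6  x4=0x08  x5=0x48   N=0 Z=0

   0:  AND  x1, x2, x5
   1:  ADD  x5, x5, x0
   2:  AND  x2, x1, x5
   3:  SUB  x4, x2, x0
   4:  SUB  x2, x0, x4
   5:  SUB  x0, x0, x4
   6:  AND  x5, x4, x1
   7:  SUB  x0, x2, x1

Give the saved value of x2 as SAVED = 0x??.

SAVED = 0x84

after  0: x0=0xc6 x1=0x48 x2=0x5b x3=0xa6 x4=0x08 x5=0x48  N=0 Z=0
after  1: x0=0xc6 x1=0x48 x2=0x5b x3=0xa6 x4=0x08 x5=0x0e  N=0 Z=0
after  2: x0=0xc6 x1=0x48 x2=0x08 x3=0xa6 x4=0x08 x5=0x0e  N=0 Z=0
after  3: x0=0xc6 x1=0x48 x2=0x08 x3=0xa6 x4=0x42 x5=0x0e  N=0 Z=0
after  4: x0=0xc6 x1=0x48 x2=0x84 x3=0xa6 x4=0x42 x5=0x0e  N=1 Z=0
after  5: x0=0x84 x1=0x48 x2=0x84 x3=0xa6 x4=0x42 x5=0x0e  N=1 Z=0
-- IRQ taken; context saved, return-PC = 6 --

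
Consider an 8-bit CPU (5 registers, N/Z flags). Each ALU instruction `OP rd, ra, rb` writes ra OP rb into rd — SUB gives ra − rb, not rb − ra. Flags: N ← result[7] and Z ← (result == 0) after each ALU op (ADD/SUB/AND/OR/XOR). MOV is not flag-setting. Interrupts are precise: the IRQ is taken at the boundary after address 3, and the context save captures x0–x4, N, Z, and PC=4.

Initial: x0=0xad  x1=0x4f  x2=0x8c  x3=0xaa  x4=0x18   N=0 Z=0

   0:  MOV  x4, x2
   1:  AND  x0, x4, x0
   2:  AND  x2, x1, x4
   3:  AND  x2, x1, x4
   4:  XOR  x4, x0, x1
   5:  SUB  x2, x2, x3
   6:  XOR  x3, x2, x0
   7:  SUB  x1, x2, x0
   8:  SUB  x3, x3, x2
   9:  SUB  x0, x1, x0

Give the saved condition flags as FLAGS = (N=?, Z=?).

FLAGS = (N=0, Z=0)

after  0: x0=0xad x1=0x4f x2=0x8c x3=0xaa x4=0x8c  N=0 Z=0
after  1: x0=0x8c x1=0x4f x2=0x8c x3=0xaa x4=0x8c  N=1 Z=0
after  2: x0=0x8c x1=0x4f x2=0x0c x3=0xaa x4=0x8c  N=0 Z=0
after  3: x0=0x8c x1=0x4f x2=0x0c x3=0xaa x4=0x8c  N=0 Z=0
-- IRQ taken; context saved, return-PC = 4 --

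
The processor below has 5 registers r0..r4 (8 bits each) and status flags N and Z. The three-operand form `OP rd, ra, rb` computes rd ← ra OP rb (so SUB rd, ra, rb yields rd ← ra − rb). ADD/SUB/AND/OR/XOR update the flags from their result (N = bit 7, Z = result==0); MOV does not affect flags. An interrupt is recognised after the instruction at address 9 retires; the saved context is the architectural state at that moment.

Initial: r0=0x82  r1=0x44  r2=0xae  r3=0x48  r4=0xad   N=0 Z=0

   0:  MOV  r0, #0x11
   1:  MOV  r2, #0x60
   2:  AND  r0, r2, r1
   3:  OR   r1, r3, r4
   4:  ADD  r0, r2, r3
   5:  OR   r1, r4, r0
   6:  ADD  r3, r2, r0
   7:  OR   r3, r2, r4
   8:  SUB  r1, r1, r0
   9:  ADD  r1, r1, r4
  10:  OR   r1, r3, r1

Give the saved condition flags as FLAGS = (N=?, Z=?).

after  0: r0=0x11 r1=0x44 r2=0xae r3=0x48 r4=0xad  N=0 Z=0
after  1: r0=0x11 r1=0x44 r2=0x60 r3=0x48 r4=0xad  N=0 Z=0
after  2: r0=0x40 r1=0x44 r2=0x60 r3=0x48 r4=0xad  N=0 Z=0
after  3: r0=0x40 r1=0xed r2=0x60 r3=0x48 r4=0xad  N=1 Z=0
after  4: r0=0xa8 r1=0xed r2=0x60 r3=0x48 r4=0xad  N=1 Z=0
after  5: r0=0xa8 r1=0xad r2=0x60 r3=0x48 r4=0xad  N=1 Z=0
after  6: r0=0xa8 r1=0xad r2=0x60 r3=0x08 r4=0xad  N=0 Z=0
after  7: r0=0xa8 r1=0xad r2=0x60 r3=0xed r4=0xad  N=1 Z=0
after  8: r0=0xa8 r1=0x05 r2=0x60 r3=0xed r4=0xad  N=0 Z=0
after  9: r0=0xa8 r1=0xb2 r2=0x60 r3=0xed r4=0xad  N=1 Z=0
-- IRQ taken; context saved, return-PC = 10 --

FLAGS = (N=1, Z=0)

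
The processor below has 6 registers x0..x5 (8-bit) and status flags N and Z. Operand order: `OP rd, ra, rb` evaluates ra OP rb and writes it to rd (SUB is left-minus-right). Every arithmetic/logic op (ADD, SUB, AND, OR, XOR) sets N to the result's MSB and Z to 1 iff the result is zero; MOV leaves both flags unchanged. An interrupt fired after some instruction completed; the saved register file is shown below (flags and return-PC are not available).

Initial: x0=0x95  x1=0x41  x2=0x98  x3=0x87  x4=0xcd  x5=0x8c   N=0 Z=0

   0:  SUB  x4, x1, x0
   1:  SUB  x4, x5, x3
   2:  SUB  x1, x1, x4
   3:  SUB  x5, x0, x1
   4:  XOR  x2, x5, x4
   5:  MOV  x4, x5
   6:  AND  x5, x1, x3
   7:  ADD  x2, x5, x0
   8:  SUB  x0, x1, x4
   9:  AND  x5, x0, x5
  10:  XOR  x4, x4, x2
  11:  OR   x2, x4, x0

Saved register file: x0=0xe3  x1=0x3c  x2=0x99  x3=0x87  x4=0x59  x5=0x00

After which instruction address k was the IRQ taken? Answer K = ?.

after  0: x0=0x95 x1=0x41 x2=0x98 x3=0x87 x4=0xac x5=0x8c  N=1 Z=0
after  1: x0=0x95 x1=0x41 x2=0x98 x3=0x87 x4=0x05 x5=0x8c  N=0 Z=0
after  2: x0=0x95 x1=0x3c x2=0x98 x3=0x87 x4=0x05 x5=0x8c  N=0 Z=0
after  3: x0=0x95 x1=0x3c x2=0x98 x3=0x87 x4=0x05 x5=0x59  N=0 Z=0
after  4: x0=0x95 x1=0x3c x2=0x5c x3=0x87 x4=0x05 x5=0x59  N=0 Z=0
after  5: x0=0x95 x1=0x3c x2=0x5c x3=0x87 x4=0x59 x5=0x59  N=0 Z=0
after  6: x0=0x95 x1=0x3c x2=0x5c x3=0x87 x4=0x59 x5=0x04  N=0 Z=0
after  7: x0=0x95 x1=0x3c x2=0x99 x3=0x87 x4=0x59 x5=0x04  N=1 Z=0
after  8: x0=0xe3 x1=0x3c x2=0x99 x3=0x87 x4=0x59 x5=0x04  N=1 Z=0
after  9: x0=0xe3 x1=0x3c x2=0x99 x3=0x87 x4=0x59 x5=0x00  N=0 Z=1
-- IRQ taken; context saved, return-PC = 10 --

K = 9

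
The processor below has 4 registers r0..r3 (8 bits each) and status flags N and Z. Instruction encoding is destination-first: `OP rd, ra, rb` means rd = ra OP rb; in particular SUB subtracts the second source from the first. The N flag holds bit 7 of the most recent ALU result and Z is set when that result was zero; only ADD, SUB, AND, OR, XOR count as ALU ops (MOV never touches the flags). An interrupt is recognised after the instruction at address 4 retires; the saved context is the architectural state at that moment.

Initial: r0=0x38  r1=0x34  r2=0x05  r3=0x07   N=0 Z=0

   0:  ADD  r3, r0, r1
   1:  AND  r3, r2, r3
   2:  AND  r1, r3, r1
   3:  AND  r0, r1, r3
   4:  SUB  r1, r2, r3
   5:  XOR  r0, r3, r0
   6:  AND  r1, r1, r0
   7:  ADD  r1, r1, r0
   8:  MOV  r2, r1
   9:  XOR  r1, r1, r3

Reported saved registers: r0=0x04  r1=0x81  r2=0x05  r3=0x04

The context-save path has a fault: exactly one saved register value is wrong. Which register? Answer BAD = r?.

after  0: r0=0x38 r1=0x34 r2=0x05 r3=0x6c  N=0 Z=0
after  1: r0=0x38 r1=0x34 r2=0x05 r3=0x04  N=0 Z=0
after  2: r0=0x38 r1=0x04 r2=0x05 r3=0x04  N=0 Z=0
after  3: r0=0x04 r1=0x04 r2=0x05 r3=0x04  N=0 Z=0
after  4: r0=0x04 r1=0x01 r2=0x05 r3=0x04  N=0 Z=0
-- IRQ taken; context saved, return-PC = 5 --
mismatch: r1: reported 0x81 vs actual 0x01

BAD = r1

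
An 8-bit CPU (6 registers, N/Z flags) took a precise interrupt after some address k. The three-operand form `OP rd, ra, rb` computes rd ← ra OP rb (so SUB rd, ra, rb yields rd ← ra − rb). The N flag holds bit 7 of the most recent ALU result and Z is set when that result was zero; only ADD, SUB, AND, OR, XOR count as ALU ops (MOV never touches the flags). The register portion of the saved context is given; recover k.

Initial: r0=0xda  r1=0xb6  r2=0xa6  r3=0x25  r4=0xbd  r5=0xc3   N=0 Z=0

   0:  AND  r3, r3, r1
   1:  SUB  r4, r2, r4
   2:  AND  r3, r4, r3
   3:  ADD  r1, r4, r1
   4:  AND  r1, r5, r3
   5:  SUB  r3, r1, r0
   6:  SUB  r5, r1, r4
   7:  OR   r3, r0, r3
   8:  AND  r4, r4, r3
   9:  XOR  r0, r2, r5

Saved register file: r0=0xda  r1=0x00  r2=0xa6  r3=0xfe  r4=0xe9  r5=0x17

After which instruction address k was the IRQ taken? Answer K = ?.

after  0: r0=0xda r1=0xb6 r2=0xa6 r3=0x24 r4=0xbd r5=0xc3  N=0 Z=0
after  1: r0=0xda r1=0xb6 r2=0xa6 r3=0x24 r4=0xe9 r5=0xc3  N=1 Z=0
after  2: r0=0xda r1=0xb6 r2=0xa6 r3=0x20 r4=0xe9 r5=0xc3  N=0 Z=0
after  3: r0=0xda r1=0x9f r2=0xa6 r3=0x20 r4=0xe9 r5=0xc3  N=1 Z=0
after  4: r0=0xda r1=0x00 r2=0xa6 r3=0x20 r4=0xe9 r5=0xc3  N=0 Z=1
after  5: r0=0xda r1=0x00 r2=0xa6 r3=0x26 r4=0xe9 r5=0xc3  N=0 Z=0
after  6: r0=0xda r1=0x00 r2=0xa6 r3=0x26 r4=0xe9 r5=0x17  N=0 Z=0
after  7: r0=0xda r1=0x00 r2=0xa6 r3=0xfe r4=0xe9 r5=0x17  N=1 Z=0
-- IRQ taken; context saved, return-PC = 8 --

K = 7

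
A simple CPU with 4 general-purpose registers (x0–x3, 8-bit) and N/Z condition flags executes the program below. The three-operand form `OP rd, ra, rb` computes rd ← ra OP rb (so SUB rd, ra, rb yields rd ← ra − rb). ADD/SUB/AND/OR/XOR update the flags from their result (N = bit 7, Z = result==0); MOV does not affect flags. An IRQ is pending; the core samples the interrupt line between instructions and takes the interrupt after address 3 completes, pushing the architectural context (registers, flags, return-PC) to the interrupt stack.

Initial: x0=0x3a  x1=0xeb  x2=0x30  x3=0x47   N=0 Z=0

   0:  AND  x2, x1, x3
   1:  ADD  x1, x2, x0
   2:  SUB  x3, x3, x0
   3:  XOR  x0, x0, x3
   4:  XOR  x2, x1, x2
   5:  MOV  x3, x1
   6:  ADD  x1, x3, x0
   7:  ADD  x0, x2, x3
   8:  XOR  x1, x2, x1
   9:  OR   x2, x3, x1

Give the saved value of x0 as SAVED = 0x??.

after  0: x0=0x3a x1=0xeb x2=0x43 x3=0x47  N=0 Z=0
after  1: x0=0x3a x1=0x7d x2=0x43 x3=0x47  N=0 Z=0
after  2: x0=0x3a x1=0x7d x2=0x43 x3=0x0d  N=0 Z=0
after  3: x0=0x37 x1=0x7d x2=0x43 x3=0x0d  N=0 Z=0
-- IRQ taken; context saved, return-PC = 4 --

SAVED = 0x37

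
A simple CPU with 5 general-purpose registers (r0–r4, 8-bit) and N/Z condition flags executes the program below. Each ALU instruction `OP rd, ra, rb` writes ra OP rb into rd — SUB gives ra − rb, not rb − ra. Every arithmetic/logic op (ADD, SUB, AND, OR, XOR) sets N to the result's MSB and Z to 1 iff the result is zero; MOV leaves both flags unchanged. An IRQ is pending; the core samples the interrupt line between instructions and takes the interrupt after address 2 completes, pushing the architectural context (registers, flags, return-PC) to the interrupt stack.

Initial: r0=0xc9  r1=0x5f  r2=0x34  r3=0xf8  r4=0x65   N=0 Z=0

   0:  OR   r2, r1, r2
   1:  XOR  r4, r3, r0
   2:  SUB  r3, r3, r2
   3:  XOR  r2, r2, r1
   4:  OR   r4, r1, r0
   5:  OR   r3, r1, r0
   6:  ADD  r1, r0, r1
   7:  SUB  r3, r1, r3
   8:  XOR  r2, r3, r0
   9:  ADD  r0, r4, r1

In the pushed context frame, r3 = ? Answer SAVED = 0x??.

SAVED = 0x79

after  0: r0=0xc9 r1=0x5f r2=0x7f r3=0xf8 r4=0x65  N=0 Z=0
after  1: r0=0xc9 r1=0x5f r2=0x7f r3=0xf8 r4=0x31  N=0 Z=0
after  2: r0=0xc9 r1=0x5f r2=0x7f r3=0x79 r4=0x31  N=0 Z=0
-- IRQ taken; context saved, return-PC = 3 --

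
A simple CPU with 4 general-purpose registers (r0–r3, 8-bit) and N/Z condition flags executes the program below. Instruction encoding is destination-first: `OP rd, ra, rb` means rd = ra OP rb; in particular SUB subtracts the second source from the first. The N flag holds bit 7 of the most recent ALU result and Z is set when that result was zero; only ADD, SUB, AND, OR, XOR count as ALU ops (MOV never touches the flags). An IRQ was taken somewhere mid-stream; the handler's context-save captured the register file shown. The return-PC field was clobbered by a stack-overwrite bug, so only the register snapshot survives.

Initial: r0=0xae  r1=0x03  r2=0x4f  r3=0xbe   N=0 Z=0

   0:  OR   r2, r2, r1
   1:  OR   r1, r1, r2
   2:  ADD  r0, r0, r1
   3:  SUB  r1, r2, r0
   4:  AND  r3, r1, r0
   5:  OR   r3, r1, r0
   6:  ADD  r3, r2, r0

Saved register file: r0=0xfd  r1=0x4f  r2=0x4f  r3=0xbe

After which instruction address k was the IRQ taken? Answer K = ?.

K = 2

after  0: r0=0xae r1=0x03 r2=0x4f r3=0xbe  N=0 Z=0
after  1: r0=0xae r1=0x4f r2=0x4f r3=0xbe  N=0 Z=0
after  2: r0=0xfd r1=0x4f r2=0x4f r3=0xbe  N=1 Z=0
-- IRQ taken; context saved, return-PC = 3 --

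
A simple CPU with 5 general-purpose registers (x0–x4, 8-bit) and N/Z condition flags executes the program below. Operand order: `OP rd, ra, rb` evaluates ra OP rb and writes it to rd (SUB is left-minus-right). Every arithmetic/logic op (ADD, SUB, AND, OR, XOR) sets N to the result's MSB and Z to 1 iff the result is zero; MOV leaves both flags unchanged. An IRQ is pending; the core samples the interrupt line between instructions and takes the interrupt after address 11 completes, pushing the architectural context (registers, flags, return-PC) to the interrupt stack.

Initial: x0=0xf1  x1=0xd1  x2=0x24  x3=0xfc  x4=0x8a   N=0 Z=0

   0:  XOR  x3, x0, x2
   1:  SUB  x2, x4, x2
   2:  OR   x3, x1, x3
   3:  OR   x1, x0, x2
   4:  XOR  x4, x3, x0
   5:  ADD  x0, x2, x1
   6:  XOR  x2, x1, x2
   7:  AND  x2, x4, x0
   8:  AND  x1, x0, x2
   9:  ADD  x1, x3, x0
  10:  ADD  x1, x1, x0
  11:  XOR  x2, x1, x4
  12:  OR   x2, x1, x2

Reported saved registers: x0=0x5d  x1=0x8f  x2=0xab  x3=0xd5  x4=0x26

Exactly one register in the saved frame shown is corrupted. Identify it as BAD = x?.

BAD = x4

after  0: x0=0xf1 x1=0xd1 x2=0x24 x3=0xd5 x4=0x8a  N=1 Z=0
after  1: x0=0xf1 x1=0xd1 x2=0x66 x3=0xd5 x4=0x8a  N=0 Z=0
after  2: x0=0xf1 x1=0xd1 x2=0x66 x3=0xd5 x4=0x8a  N=1 Z=0
after  3: x0=0xf1 x1=0xf7 x2=0x66 x3=0xd5 x4=0x8a  N=1 Z=0
after  4: x0=0xf1 x1=0xf7 x2=0x66 x3=0xd5 x4=0x24  N=0 Z=0
after  5: x0=0x5d x1=0xf7 x2=0x66 x3=0xd5 x4=0x24  N=0 Z=0
after  6: x0=0x5d x1=0xf7 x2=0x91 x3=0xd5 x4=0x24  N=1 Z=0
after  7: x0=0x5d x1=0xf7 x2=0x04 x3=0xd5 x4=0x24  N=0 Z=0
after  8: x0=0x5d x1=0x04 x2=0x04 x3=0xd5 x4=0x24  N=0 Z=0
after  9: x0=0x5d x1=0x32 x2=0x04 x3=0xd5 x4=0x24  N=0 Z=0
after 10: x0=0x5d x1=0x8f x2=0x04 x3=0xd5 x4=0x24  N=1 Z=0
after 11: x0=0x5d x1=0x8f x2=0xab x3=0xd5 x4=0x24  N=1 Z=0
-- IRQ taken; context saved, return-PC = 12 --
mismatch: x4: reported 0x26 vs actual 0x24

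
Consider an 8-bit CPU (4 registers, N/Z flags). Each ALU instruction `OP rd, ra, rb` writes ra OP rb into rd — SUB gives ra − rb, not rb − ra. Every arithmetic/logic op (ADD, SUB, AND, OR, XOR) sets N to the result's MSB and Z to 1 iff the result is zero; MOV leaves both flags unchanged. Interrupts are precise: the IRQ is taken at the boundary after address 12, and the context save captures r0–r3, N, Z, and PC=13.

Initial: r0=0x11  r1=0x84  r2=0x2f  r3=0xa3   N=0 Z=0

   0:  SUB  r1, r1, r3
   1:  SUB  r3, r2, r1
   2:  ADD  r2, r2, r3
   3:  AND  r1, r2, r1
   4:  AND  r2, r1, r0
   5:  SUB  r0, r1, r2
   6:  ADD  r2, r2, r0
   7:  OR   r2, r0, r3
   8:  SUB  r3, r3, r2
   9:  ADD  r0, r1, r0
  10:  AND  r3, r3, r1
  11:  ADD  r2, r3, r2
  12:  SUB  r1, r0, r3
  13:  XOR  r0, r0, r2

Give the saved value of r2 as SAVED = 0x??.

after  0: r0=0x11 r1=0xe1 r2=0x2f r3=0xa3  N=1 Z=0
after  1: r0=0x11 r1=0xe1 r2=0x2f r3=0x4e  N=0 Z=0
after  2: r0=0x11 r1=0xe1 r2=0x7d r3=0x4e  N=0 Z=0
after  3: r0=0x11 r1=0x61 r2=0x7d r3=0x4e  N=0 Z=0
after  4: r0=0x11 r1=0x61 r2=0x01 r3=0x4e  N=0 Z=0
after  5: r0=0x60 r1=0x61 r2=0x01 r3=0x4e  N=0 Z=0
after  6: r0=0x60 r1=0x61 r2=0x61 r3=0x4e  N=0 Z=0
after  7: r0=0x60 r1=0x61 r2=0x6e r3=0x4e  N=0 Z=0
after  8: r0=0x60 r1=0x61 r2=0x6e r3=0xe0  N=1 Z=0
after  9: r0=0xc1 r1=0x61 r2=0x6e r3=0xe0  N=1 Z=0
after 10: r0=0xc1 r1=0x61 r2=0x6e r3=0x60  N=0 Z=0
after 11: r0=0xc1 r1=0x61 r2=0xce r3=0x60  N=1 Z=0
after 12: r0=0xc1 r1=0x61 r2=0xce r3=0x60  N=0 Z=0
-- IRQ taken; context saved, return-PC = 13 --

SAVED = 0xce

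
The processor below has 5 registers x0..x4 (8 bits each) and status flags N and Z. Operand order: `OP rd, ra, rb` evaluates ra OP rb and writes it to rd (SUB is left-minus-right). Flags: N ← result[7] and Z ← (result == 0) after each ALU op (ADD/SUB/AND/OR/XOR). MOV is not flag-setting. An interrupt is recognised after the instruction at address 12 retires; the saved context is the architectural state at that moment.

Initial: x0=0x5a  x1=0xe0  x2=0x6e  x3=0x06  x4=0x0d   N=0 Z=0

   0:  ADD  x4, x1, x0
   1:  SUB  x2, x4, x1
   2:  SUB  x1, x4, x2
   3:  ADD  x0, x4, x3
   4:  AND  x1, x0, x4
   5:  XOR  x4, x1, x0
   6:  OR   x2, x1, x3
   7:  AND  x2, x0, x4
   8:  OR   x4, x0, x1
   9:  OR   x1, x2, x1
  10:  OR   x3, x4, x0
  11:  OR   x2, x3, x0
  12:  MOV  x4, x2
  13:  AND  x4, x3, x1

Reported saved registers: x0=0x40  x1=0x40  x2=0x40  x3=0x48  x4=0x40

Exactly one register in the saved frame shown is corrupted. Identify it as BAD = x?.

BAD = x3

after  0: x0=0x5a x1=0xe0 x2=0x6e x3=0x06 x4=0x3a  N=0 Z=0
after  1: x0=0x5a x1=0xe0 x2=0x5a x3=0x06 x4=0x3a  N=0 Z=0
after  2: x0=0x5a x1=0xe0 x2=0x5a x3=0x06 x4=0x3a  N=1 Z=0
after  3: x0=0x40 x1=0xe0 x2=0x5a x3=0x06 x4=0x3a  N=0 Z=0
after  4: x0=0x40 x1=0x00 x2=0x5a x3=0x06 x4=0x3a  N=0 Z=1
after  5: x0=0x40 x1=0x00 x2=0x5a x3=0x06 x4=0x40  N=0 Z=0
after  6: x0=0x40 x1=0x00 x2=0x06 x3=0x06 x4=0x40  N=0 Z=0
after  7: x0=0x40 x1=0x00 x2=0x40 x3=0x06 x4=0x40  N=0 Z=0
after  8: x0=0x40 x1=0x00 x2=0x40 x3=0x06 x4=0x40  N=0 Z=0
after  9: x0=0x40 x1=0x40 x2=0x40 x3=0x06 x4=0x40  N=0 Z=0
after 10: x0=0x40 x1=0x40 x2=0x40 x3=0x40 x4=0x40  N=0 Z=0
after 11: x0=0x40 x1=0x40 x2=0x40 x3=0x40 x4=0x40  N=0 Z=0
after 12: x0=0x40 x1=0x40 x2=0x40 x3=0x40 x4=0x40  N=0 Z=0
-- IRQ taken; context saved, return-PC = 13 --
mismatch: x3: reported 0x48 vs actual 0x40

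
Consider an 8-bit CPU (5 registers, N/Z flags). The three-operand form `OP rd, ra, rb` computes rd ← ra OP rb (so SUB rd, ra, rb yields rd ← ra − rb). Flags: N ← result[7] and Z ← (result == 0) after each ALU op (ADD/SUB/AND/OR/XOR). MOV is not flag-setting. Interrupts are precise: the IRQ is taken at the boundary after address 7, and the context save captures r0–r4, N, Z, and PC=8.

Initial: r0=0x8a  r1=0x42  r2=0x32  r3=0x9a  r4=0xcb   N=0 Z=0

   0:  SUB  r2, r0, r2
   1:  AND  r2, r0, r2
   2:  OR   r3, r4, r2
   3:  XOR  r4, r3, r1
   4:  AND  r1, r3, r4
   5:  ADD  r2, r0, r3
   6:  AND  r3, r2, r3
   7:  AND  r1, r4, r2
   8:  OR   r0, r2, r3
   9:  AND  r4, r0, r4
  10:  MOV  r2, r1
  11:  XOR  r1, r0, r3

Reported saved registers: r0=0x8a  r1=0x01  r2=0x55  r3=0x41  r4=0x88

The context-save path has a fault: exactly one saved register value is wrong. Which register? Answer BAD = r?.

BAD = r4

after  0: r0=0x8a r1=0x42 r2=0x58 r3=0x9a r4=0xcb  N=0 Z=0
after  1: r0=0x8a r1=0x42 r2=0x08 r3=0x9a r4=0xcb  N=0 Z=0
after  2: r0=0x8a r1=0x42 r2=0x08 r3=0xcb r4=0xcb  N=1 Z=0
after  3: r0=0x8a r1=0x42 r2=0x08 r3=0xcb r4=0x89  N=1 Z=0
after  4: r0=0x8a r1=0x89 r2=0x08 r3=0xcb r4=0x89  N=1 Z=0
after  5: r0=0x8a r1=0x89 r2=0x55 r3=0xcb r4=0x89  N=0 Z=0
after  6: r0=0x8a r1=0x89 r2=0x55 r3=0x41 r4=0x89  N=0 Z=0
after  7: r0=0x8a r1=0x01 r2=0x55 r3=0x41 r4=0x89  N=0 Z=0
-- IRQ taken; context saved, return-PC = 8 --
mismatch: r4: reported 0x88 vs actual 0x89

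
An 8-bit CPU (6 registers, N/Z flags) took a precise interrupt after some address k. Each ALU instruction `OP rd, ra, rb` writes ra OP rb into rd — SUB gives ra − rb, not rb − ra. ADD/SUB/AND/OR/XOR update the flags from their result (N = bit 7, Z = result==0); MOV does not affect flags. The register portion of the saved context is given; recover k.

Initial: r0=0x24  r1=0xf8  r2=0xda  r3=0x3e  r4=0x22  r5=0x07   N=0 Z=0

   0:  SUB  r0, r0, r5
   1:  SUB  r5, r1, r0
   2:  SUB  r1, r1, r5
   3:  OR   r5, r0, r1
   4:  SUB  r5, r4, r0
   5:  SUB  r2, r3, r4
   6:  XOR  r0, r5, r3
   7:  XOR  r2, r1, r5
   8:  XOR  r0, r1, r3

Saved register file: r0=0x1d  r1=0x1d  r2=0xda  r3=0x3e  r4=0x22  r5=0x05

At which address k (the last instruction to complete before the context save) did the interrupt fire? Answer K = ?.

after  0: r0=0x1d r1=0xf8 r2=0xda r3=0x3e r4=0x22 r5=0x07  N=0 Z=0
after  1: r0=0x1d r1=0xf8 r2=0xda r3=0x3e r4=0x22 r5=0xdb  N=1 Z=0
after  2: r0=0x1d r1=0x1d r2=0xda r3=0x3e r4=0x22 r5=0xdb  N=0 Z=0
after  3: r0=0x1d r1=0x1d r2=0xda r3=0x3e r4=0x22 r5=0x1d  N=0 Z=0
after  4: r0=0x1d r1=0x1d r2=0xda r3=0x3e r4=0x22 r5=0x05  N=0 Z=0
-- IRQ taken; context saved, return-PC = 5 --

K = 4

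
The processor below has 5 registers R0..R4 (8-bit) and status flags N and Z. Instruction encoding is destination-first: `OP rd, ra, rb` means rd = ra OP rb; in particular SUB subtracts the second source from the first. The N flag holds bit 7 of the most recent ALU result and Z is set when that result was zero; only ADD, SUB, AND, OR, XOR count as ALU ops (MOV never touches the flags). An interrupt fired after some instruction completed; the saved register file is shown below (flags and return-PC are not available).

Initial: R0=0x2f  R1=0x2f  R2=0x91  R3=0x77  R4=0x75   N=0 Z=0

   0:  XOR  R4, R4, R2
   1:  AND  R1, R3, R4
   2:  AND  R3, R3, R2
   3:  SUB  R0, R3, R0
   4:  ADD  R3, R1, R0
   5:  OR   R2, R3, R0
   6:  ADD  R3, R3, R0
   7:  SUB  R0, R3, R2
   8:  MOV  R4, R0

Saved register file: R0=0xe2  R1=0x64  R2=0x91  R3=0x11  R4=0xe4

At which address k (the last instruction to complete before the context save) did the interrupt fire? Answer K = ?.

K = 3

after  0: R0=0x2f R1=0x2f R2=0x91 R3=0x77 R4=0xe4  N=1 Z=0
after  1: R0=0x2f R1=0x64 R2=0x91 R3=0x77 R4=0xe4  N=0 Z=0
after  2: R0=0x2f R1=0x64 R2=0x91 R3=0x11 R4=0xe4  N=0 Z=0
after  3: R0=0xe2 R1=0x64 R2=0x91 R3=0x11 R4=0xe4  N=1 Z=0
-- IRQ taken; context saved, return-PC = 4 --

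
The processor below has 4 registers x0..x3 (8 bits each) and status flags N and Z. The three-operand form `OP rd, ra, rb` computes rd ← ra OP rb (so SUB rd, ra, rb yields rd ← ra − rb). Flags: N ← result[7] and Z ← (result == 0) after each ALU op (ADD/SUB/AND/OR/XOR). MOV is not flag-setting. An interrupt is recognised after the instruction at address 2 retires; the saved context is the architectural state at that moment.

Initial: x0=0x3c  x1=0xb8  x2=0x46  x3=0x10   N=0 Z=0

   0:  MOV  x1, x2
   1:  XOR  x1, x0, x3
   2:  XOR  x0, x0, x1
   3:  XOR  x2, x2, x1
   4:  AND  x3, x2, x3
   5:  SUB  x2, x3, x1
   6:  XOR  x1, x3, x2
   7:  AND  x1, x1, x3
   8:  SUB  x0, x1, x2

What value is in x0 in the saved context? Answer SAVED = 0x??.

after  0: x0=0x3c x1=0x46 x2=0x46 x3=0x10  N=0 Z=0
after  1: x0=0x3c x1=0x2c x2=0x46 x3=0x10  N=0 Z=0
after  2: x0=0x10 x1=0x2c x2=0x46 x3=0x10  N=0 Z=0
-- IRQ taken; context saved, return-PC = 3 --

SAVED = 0x10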